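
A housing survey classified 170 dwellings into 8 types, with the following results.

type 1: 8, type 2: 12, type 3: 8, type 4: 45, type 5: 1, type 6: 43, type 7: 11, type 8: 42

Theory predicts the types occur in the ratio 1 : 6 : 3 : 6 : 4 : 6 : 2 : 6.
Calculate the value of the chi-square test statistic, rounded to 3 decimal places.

Ratio total = 34. Expected counts: 170×1/34 = 5, 170×6/34 = 30, 170×3/34 = 15, 170×6/34 = 30, 170×4/34 = 20, 170×6/34 = 30, 170×2/34 = 10, 170×6/34 = 30.
χ² = (8−5)²/5 + (12−30)²/30 + (8−15)²/15 + (45−30)²/30 + (1−20)²/20 + (43−30)²/30 + (11−10)²/10 + (42−30)²/30
   = 1.8000 + 10.8000 + 3.2667 + 7.5000 + 18.0500 + 5.6333 + 0.1000 + 4.8000
Sum = 51.950

51.950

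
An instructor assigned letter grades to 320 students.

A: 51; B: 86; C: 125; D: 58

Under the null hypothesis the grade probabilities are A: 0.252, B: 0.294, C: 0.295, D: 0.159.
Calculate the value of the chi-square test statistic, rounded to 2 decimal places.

Expected counts E_i = n·p_i: 320×0.252 = 80.64, 320×0.294 = 94.08, 320×0.295 = 94.4, 320×0.159 = 50.88.
cat         O        E   (O−E)²/E
A          51    80.64     10.894
B          86    94.08      0.694
C         125     94.4      9.919
D          58    50.88      0.996
Sum = 22.50

22.50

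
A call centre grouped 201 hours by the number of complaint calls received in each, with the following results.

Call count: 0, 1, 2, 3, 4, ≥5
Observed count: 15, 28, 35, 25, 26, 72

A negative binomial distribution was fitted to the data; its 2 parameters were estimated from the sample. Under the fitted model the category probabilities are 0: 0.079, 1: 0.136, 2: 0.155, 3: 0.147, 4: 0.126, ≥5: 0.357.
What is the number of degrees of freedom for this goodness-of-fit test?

There are k = 6 categories and 2 parameters estimated from the data, so df = 6 − 1 − 2 = 3.

3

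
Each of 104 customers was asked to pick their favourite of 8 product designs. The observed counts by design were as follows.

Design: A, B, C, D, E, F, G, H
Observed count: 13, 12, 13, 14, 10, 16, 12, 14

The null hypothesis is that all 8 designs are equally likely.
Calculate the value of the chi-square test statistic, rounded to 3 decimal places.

1.692

Expected count for each of the 8 categories: 104/8 = 13.
A: (13 − 13)²/13 = 0/13 = 0.0000
B: (12 − 13)²/13 = 1/13 = 0.0769
C: (13 − 13)²/13 = 0/13 = 0.0000
D: (14 − 13)²/13 = 1/13 = 0.0769
E: (10 − 13)²/13 = 9/13 = 0.6923
F: (16 − 13)²/13 = 9/13 = 0.6923
G: (12 − 13)²/13 = 1/13 = 0.0769
H: (14 − 13)²/13 = 1/13 = 0.0769
Sum = 1.692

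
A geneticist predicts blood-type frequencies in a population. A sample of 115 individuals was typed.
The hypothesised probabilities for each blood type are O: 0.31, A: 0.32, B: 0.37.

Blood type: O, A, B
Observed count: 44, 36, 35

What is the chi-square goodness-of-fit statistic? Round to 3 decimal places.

Expected counts E_i = n·p_i: 115×0.31 = 35.65, 115×0.32 = 36.8, 115×0.37 = 42.55.
χ² = (44−35.65)²/35.65 + (36−36.8)²/36.8 + (35−42.55)²/42.55
   = 1.9558 + 0.0174 + 1.3397
Sum = 3.313

3.313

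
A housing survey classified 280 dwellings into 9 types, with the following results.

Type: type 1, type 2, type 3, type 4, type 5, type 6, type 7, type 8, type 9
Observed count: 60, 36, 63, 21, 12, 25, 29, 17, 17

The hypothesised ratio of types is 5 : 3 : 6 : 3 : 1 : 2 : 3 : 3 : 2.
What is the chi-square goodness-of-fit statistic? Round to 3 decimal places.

Ratio total = 28. Expected counts: 280×5/28 = 50, 280×3/28 = 30, 280×6/28 = 60, 280×3/28 = 30, 280×1/28 = 10, 280×2/28 = 20, 280×3/28 = 30, 280×3/28 = 30, 280×2/28 = 20.
χ² = (60−50)²/50 + (36−30)²/30 + (63−60)²/60 + (21−30)²/30 + (12−10)²/10 + (25−20)²/20 + (29−30)²/30 + (17−30)²/30 + (17−20)²/20
   = 2.0000 + 1.2000 + 0.1500 + 2.7000 + 0.4000 + 1.2500 + 0.0333 + 5.6333 + 0.4500
Sum = 13.817

13.817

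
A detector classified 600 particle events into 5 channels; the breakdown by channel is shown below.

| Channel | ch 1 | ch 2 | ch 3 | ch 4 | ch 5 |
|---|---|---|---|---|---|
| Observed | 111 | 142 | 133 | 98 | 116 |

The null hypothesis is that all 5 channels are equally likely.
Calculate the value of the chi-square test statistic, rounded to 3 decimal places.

Expected count for each of the 5 categories: 600/5 = 120.
ch 1: (111 − 120)²/120 = 81/120 = 0.6750
ch 2: (142 − 120)²/120 = 484/120 = 4.0333
ch 3: (133 − 120)²/120 = 169/120 = 1.4083
ch 4: (98 − 120)²/120 = 484/120 = 4.0333
ch 5: (116 − 120)²/120 = 16/120 = 0.1333
Sum = 10.283

10.283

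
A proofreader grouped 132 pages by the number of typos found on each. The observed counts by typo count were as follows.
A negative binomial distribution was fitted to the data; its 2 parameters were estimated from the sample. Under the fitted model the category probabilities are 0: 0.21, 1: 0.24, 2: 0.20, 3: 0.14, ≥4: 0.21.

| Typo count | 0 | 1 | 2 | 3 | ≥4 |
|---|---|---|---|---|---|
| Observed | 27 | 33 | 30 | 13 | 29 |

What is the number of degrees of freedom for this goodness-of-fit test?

2

There are k = 5 categories and 2 parameters estimated from the data, so df = 5 − 1 − 2 = 2.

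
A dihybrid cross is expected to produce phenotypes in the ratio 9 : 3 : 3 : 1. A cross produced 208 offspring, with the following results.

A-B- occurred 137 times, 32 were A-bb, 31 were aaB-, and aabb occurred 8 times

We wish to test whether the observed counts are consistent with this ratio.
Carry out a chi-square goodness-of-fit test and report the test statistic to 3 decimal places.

Ratio total = 16. Expected counts: 208×9/16 = 117, 208×3/16 = 39, 208×3/16 = 39, 208×1/16 = 13.
cat         O        E   (O−E)²/E
A-B-      137      117     3.4188
A-bb       32       39     1.2564
aaB-       31       39     1.6410
aabb        8       13     1.9231
Sum = 8.239

8.239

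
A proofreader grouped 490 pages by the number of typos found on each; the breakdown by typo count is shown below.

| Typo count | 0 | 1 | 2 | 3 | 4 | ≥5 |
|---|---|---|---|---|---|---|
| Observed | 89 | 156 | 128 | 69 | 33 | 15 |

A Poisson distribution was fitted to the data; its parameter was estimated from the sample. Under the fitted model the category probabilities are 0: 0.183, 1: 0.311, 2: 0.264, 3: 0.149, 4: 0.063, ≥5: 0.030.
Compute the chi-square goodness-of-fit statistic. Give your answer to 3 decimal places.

Expected counts E_i = n·p_i: 490×0.183 = 89.67, 490×0.311 = 152.39, 490×0.264 = 129.36, 490×0.149 = 73.01, 490×0.063 = 30.87, 490×0.030 = 14.7.
χ² = (89−89.67)²/89.67 + (156−152.39)²/152.39 + (128−129.36)²/129.36 + (69−73.01)²/73.01 + (33−30.87)²/30.87 + (15−14.7)²/14.7
   = 0.0050 + 0.0855 + 0.0143 + 0.2202 + 0.1470 + 0.0061
Sum = 0.478

0.478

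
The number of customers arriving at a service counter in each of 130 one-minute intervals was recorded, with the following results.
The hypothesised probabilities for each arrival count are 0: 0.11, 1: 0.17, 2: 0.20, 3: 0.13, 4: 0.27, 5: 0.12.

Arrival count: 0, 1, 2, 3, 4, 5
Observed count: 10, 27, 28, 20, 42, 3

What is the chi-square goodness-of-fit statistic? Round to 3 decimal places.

14.635

Expected counts E_i = n·p_i: 130×0.11 = 14.3, 130×0.17 = 22.1, 130×0.20 = 26, 130×0.13 = 16.9, 130×0.27 = 35.1, 130×0.12 = 15.6.
χ² = (10−14.3)²/14.3 + (27−22.1)²/22.1 + (28−26)²/26 + (20−16.9)²/16.9 + (42−35.1)²/35.1 + (3−15.6)²/15.6
   = 1.2930 + 1.0864 + 0.1538 + 0.5686 + 1.3564 + 10.1769
Sum = 14.635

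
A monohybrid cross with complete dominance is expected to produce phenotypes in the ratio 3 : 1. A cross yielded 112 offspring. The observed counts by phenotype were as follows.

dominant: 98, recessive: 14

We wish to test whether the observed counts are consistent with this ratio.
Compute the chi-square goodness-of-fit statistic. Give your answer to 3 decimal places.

Ratio total = 4. Expected counts: 112×3/4 = 84, 112×1/4 = 28.
χ² = (98−84)²/84 + (14−28)²/28
   = 2.3333 + 7.0000
Sum = 9.333

9.333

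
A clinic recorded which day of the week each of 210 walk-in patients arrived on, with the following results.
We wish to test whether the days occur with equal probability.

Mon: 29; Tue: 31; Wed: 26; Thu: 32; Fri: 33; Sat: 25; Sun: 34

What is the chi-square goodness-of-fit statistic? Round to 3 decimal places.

Expected count for each of the 7 categories: 210/7 = 30.
χ² = (29−30)²/30 + (31−30)²/30 + (26−30)²/30 + (32−30)²/30 + (33−30)²/30 + (25−30)²/30 + (34−30)²/30
   = 0.0333 + 0.0333 + 0.5333 + 0.1333 + 0.3000 + 0.8333 + 0.5333
Sum = 2.400

2.400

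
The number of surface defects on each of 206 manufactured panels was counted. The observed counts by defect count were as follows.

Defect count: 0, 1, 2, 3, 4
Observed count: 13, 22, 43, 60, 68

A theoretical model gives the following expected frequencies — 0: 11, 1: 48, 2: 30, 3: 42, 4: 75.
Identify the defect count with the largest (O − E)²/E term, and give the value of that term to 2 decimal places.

cat         O        E   (O−E)²/E
0          13       11      0.364
1          22       48     14.083
2          43       30      5.633
3          60       42      7.714
4          68       75      0.653
The largest term is for 1: 14.08.

1, 14.08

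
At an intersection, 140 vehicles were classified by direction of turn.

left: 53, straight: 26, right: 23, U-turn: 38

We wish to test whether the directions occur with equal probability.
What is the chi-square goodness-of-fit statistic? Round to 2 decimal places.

Under H₀ each category has probability 1/4, so each expected count is 140/4 = 35.
cat           O        E   (O−E)²/E
left         53       35      9.257
straight     26       35      2.314
right        23       35      4.114
U-turn       38       35      0.257
Sum = 15.94

15.94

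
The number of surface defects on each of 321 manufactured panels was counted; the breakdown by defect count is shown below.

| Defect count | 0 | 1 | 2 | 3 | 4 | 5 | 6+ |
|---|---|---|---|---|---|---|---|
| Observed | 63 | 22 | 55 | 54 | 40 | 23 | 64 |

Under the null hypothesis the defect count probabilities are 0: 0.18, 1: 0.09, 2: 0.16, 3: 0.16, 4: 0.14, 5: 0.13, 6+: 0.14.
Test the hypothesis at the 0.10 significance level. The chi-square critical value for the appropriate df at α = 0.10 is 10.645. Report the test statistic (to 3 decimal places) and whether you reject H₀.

19.542; reject

Expected counts E_i = n·p_i: 321×0.18 = 57.78, 321×0.09 = 28.89, 321×0.16 = 51.36, 321×0.16 = 51.36, 321×0.14 = 44.94, 321×0.13 = 41.73, 321×0.14 = 44.94.
cat         O        E   (O−E)²/E
0          63    57.78     0.4716
1          22    28.89     1.6432
2          55    51.36     0.2580
3          54    51.36     0.1357
4          40    44.94     0.5430
5          23    41.73     8.4067
6+         64    44.94     8.0837
Sum = 19.542
df = 6. Since 19.542 > 10.645, we reject H₀.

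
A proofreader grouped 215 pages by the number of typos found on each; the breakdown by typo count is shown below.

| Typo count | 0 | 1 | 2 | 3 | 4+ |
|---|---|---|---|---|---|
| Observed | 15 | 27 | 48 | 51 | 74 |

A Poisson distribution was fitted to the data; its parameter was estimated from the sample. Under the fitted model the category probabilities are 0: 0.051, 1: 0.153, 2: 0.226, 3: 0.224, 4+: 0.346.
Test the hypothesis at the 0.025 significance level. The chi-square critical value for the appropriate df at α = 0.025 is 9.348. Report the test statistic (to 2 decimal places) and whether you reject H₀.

2.72; do not reject

Expected counts E_i = n·p_i: 215×0.051 = 10.965, 215×0.153 = 32.895, 215×0.226 = 48.59, 215×0.224 = 48.16, 215×0.346 = 74.39.
0: (15 − 10.965)²/10.965 = 16.281225/10.965 = 1.485
1: (27 − 32.895)²/32.895 = 34.751025/32.895 = 1.056
2: (48 − 48.59)²/48.59 = 0.3481/48.59 = 0.007
3: (51 − 48.16)²/48.16 = 8.0656/48.16 = 0.167
4+: (74 − 74.39)²/74.39 = 0.1521/74.39 = 0.002
Sum = 2.72
df = 3. Since 2.72 < 9.348, we do not reject H₀.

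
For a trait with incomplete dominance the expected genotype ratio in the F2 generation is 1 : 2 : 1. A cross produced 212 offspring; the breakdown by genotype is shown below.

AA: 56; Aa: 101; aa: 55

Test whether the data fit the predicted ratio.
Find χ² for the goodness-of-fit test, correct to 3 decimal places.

0.481

Ratio total = 4. Expected counts: 212×1/4 = 53, 212×2/4 = 106, 212×1/4 = 53.
cat         O        E   (O−E)²/E
AA         56       53     0.1698
Aa        101      106     0.2358
aa         55       53     0.0755
Sum = 0.481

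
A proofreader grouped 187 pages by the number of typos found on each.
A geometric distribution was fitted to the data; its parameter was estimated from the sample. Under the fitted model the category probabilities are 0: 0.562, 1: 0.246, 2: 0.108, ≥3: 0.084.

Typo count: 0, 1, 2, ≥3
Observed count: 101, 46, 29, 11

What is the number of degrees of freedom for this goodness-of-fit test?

There are k = 4 categories and 1 parameter estimated from the data, so df = 4 − 1 − 1 = 2.

2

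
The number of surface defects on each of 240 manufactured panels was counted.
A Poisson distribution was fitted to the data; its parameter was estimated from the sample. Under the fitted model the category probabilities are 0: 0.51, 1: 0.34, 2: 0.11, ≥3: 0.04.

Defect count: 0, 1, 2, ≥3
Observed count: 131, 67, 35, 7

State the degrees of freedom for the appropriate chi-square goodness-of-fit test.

2

There are k = 4 categories and 1 parameter estimated from the data, so df = 4 − 1 − 1 = 2.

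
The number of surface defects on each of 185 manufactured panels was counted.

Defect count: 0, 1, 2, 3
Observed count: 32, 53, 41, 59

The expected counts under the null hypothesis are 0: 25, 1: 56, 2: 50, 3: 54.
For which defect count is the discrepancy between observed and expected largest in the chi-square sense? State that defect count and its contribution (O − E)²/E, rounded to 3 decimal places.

0, 1.960

cat         O        E   (O−E)²/E
0          32       25     1.9600
1          53       56     0.1607
2          41       50     1.6200
3          59       54     0.4630
The largest term is for 0: 1.960.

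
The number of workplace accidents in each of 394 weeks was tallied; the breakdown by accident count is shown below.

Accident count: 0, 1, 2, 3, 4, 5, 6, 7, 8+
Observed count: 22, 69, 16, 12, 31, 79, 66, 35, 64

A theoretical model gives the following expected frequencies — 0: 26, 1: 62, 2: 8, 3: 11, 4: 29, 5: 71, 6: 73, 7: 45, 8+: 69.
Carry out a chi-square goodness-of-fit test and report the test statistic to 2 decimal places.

cat         O        E   (O−E)²/E
0          22       26      0.615
1          69       62      0.790
2          16        8      8.000
3          12       11      0.091
4          31       29      0.138
5          79       71      0.901
6          66       73      0.671
7          35       45      2.222
8+         64       69      0.362
Sum = 13.79

13.79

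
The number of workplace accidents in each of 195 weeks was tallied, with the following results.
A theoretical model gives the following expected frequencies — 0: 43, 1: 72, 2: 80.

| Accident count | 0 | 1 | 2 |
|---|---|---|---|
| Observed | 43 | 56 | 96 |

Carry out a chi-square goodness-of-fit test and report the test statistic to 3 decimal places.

6.756

0: (43 − 43)²/43 = 0/43 = 0.0000
1: (56 − 72)²/72 = 256/72 = 3.5556
2: (96 − 80)²/80 = 256/80 = 3.2000
Sum = 6.756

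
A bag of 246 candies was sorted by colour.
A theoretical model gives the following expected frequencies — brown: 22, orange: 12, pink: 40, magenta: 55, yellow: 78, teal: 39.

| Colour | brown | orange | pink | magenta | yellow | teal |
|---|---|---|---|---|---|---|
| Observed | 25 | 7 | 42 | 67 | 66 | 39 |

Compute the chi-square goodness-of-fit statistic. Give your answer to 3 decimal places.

χ² = (25−22)²/22 + (7−12)²/12 + (42−40)²/40 + (67−55)²/55 + (66−78)²/78 + (39−39)²/39
   = 0.4091 + 2.0833 + 0.1000 + 2.6182 + 1.8462 + 0.0000
Sum = 7.057

7.057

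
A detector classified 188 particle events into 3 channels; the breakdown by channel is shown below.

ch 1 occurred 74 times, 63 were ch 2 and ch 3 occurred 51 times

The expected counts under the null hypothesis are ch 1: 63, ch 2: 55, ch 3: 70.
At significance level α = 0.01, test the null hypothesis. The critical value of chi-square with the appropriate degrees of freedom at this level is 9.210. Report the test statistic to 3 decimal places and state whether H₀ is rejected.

8.241; do not reject

ch 1: (74 − 63)²/63 = 121/63 = 1.9206
ch 2: (63 − 55)²/55 = 64/55 = 1.1636
ch 3: (51 − 70)²/70 = 361/70 = 5.1571
Sum = 8.241
df = 2. Since 8.241 < 9.210, we do not reject H₀.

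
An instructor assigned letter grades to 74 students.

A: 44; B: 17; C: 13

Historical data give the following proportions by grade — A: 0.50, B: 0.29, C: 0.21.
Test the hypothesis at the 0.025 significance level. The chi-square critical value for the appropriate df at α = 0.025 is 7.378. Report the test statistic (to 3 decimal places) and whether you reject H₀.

2.666; do not reject

Expected counts E_i = n·p_i: 74×0.50 = 37, 74×0.29 = 21.46, 74×0.21 = 15.54.
A: (44 − 37)²/37 = 49/37 = 1.3243
B: (17 − 21.46)²/21.46 = 19.8916/21.46 = 0.9269
C: (13 − 15.54)²/15.54 = 6.4516/15.54 = 0.4152
Sum = 2.666
df = 2. Since 2.666 < 7.378, we do not reject H₀.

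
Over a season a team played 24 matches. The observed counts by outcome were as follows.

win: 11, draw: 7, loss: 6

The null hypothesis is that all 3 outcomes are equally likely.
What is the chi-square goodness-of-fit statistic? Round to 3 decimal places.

Expected count for each of the 3 categories: 24/3 = 8.
χ² = (11−8)²/8 + (7−8)²/8 + (6−8)²/8
   = 1.1250 + 0.1250 + 0.5000
Sum = 1.750

1.750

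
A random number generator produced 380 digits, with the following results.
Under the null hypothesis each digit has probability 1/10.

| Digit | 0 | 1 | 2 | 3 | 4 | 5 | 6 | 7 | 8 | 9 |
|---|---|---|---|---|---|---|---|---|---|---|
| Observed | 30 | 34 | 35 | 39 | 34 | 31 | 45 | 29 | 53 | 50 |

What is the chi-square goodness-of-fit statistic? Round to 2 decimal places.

Under H₀ each category has probability 1/10, so each expected count is 380/10 = 38.
0: (30 − 38)²/38 = 64/38 = 1.684
1: (34 − 38)²/38 = 16/38 = 0.421
2: (35 − 38)²/38 = 9/38 = 0.237
3: (39 − 38)²/38 = 1/38 = 0.026
4: (34 − 38)²/38 = 16/38 = 0.421
5: (31 − 38)²/38 = 49/38 = 1.289
6: (45 − 38)²/38 = 49/38 = 1.289
7: (29 − 38)²/38 = 81/38 = 2.132
8: (53 − 38)²/38 = 225/38 = 5.921
9: (50 − 38)²/38 = 144/38 = 3.789
Sum = 17.21

17.21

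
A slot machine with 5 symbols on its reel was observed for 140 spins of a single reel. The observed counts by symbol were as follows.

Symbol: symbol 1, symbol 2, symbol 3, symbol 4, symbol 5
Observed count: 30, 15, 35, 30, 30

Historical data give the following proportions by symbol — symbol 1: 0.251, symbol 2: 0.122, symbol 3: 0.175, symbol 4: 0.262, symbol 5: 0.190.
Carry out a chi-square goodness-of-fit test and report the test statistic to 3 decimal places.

Expected counts E_i = n·p_i: 140×0.251 = 35.14, 140×0.122 = 17.08, 140×0.175 = 24.5, 140×0.262 = 36.68, 140×0.190 = 26.6.
χ² = (30−35.14)²/35.14 + (15−17.08)²/17.08 + (35−24.5)²/24.5 + (30−36.68)²/36.68 + (30−26.6)²/26.6
   = 0.7518 + 0.2533 + 4.5000 + 1.2165 + 0.4346
Sum = 7.156

7.156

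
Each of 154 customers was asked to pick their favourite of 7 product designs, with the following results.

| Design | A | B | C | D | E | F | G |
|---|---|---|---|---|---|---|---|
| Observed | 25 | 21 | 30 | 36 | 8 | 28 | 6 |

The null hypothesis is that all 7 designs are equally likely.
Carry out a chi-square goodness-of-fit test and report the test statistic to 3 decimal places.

Under H₀ each category has probability 1/7, so each expected count is 154/7 = 22.
A: (25 − 22)²/22 = 9/22 = 0.4091
B: (21 − 22)²/22 = 1/22 = 0.0455
C: (30 − 22)²/22 = 64/22 = 2.9091
D: (36 − 22)²/22 = 196/22 = 8.9091
E: (8 − 22)²/22 = 196/22 = 8.9091
F: (28 − 22)²/22 = 36/22 = 1.6364
G: (6 − 22)²/22 = 256/22 = 11.6364
Sum = 34.455

34.455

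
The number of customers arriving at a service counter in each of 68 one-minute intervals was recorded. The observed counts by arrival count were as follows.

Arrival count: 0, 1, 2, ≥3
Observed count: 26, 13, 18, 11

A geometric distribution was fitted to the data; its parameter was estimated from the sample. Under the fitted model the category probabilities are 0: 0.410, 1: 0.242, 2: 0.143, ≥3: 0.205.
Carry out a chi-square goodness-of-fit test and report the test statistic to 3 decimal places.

8.516

Expected counts E_i = n·p_i: 68×0.410 = 27.88, 68×0.242 = 16.456, 68×0.143 = 9.724, 68×0.205 = 13.94.
0: (26 − 27.88)²/27.88 = 3.5344/27.88 = 0.1268
1: (13 − 16.456)²/16.456 = 11.943936/16.456 = 0.7258
2: (18 − 9.724)²/9.724 = 68.492176/9.724 = 7.0436
≥3: (11 − 13.94)²/13.94 = 8.6436/13.94 = 0.6201
Sum = 8.516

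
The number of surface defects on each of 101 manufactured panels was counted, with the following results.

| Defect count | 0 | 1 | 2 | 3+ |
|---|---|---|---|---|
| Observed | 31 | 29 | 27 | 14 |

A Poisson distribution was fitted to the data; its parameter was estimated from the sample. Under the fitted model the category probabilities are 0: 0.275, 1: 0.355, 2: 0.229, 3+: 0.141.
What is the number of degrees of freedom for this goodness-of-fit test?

There are k = 4 categories and 1 parameter estimated from the data, so df = 4 − 1 − 1 = 2.

2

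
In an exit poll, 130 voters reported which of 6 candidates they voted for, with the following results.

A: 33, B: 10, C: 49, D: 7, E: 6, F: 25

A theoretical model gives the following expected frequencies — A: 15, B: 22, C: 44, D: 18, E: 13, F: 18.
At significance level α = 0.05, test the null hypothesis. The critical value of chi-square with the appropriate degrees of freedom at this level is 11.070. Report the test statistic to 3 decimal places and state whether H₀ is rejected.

41.927; reject

A: (33 − 15)²/15 = 324/15 = 21.6000
B: (10 − 22)²/22 = 144/22 = 6.5455
C: (49 − 44)²/44 = 25/44 = 0.5682
D: (7 − 18)²/18 = 121/18 = 6.7222
E: (6 − 13)²/13 = 49/13 = 3.7692
F: (25 − 18)²/18 = 49/18 = 2.7222
Sum = 41.927
df = 5. Since 41.927 > 11.070, we reject H₀.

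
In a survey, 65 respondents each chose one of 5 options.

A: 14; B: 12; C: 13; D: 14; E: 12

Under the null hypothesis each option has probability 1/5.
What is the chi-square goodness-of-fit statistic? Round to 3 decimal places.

Under H₀ each category has probability 1/5, so each expected count is 65/5 = 13.
cat         O        E   (O−E)²/E
A          14       13     0.0769
B          12       13     0.0769
C          13       13     0.0000
D          14       13     0.0769
E          12       13     0.0769
Sum = 0.308

0.308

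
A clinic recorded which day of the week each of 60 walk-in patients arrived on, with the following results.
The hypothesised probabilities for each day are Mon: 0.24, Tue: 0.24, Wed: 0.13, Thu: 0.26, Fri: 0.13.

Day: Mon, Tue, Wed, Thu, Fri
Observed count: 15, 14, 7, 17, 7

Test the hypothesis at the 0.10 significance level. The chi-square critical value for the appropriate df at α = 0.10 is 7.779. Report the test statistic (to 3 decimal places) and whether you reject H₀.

Expected counts E_i = n·p_i: 60×0.24 = 14.4, 60×0.24 = 14.4, 60×0.13 = 7.8, 60×0.26 = 15.6, 60×0.13 = 7.8.
χ² = (15−14.4)²/14.4 + (14−14.4)²/14.4 + (7−7.8)²/7.8 + (17−15.6)²/15.6 + (7−7.8)²/7.8
   = 0.0250 + 0.0111 + 0.0821 + 0.1256 + 0.0821
Sum = 0.326
df = 4. Since 0.326 < 7.779, we do not reject H₀.

0.326; do not reject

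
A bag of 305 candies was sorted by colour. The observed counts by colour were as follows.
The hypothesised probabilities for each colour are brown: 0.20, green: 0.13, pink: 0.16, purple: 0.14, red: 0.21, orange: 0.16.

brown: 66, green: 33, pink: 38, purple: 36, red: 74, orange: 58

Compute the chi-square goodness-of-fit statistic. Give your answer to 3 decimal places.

Expected counts E_i = n·p_i: 305×0.20 = 61, 305×0.13 = 39.65, 305×0.16 = 48.8, 305×0.14 = 42.7, 305×0.21 = 64.05, 305×0.16 = 48.8.
brown: (66 − 61)²/61 = 25/61 = 0.4098
green: (33 − 39.65)²/39.65 = 44.2225/39.65 = 1.1153
pink: (38 − 48.8)²/48.8 = 116.64/48.8 = 2.3902
purple: (36 − 42.7)²/42.7 = 44.89/42.7 = 1.0513
red: (74 − 64.05)²/64.05 = 99.0025/64.05 = 1.5457
orange: (58 − 48.8)²/48.8 = 84.64/48.8 = 1.7344
Sum = 8.247

8.247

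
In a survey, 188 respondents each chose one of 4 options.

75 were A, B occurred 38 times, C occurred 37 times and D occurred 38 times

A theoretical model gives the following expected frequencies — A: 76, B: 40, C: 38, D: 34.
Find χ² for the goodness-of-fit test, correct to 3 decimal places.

0.610

A: (75 − 76)²/76 = 1/76 = 0.0132
B: (38 − 40)²/40 = 4/40 = 0.1000
C: (37 − 38)²/38 = 1/38 = 0.0263
D: (38 − 34)²/34 = 16/34 = 0.4706
Sum = 0.610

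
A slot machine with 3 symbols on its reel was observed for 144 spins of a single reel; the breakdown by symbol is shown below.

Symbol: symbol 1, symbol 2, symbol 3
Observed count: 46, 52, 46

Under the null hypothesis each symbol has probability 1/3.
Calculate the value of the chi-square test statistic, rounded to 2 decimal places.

Under H₀ each category has probability 1/3, so each expected count is 144/3 = 48.
χ² = (46−48)²/48 + (52−48)²/48 + (46−48)²/48
   = 0.083 + 0.333 + 0.083
Sum = 0.50

0.50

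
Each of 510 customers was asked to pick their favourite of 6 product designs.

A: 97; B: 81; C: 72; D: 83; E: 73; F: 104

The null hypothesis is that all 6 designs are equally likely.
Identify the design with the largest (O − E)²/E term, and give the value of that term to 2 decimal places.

F, 4.25

Expected count for each of the 6 categories: 510/6 = 85.
χ² = (97−85)²/85 + (81−85)²/85 + (72−85)²/85 + (83−85)²/85 + (73−85)²/85 + (104−85)²/85
   = 1.694 + 0.188 + 1.988 + 0.047 + 1.694 + 4.247
The largest term is for F: 4.25.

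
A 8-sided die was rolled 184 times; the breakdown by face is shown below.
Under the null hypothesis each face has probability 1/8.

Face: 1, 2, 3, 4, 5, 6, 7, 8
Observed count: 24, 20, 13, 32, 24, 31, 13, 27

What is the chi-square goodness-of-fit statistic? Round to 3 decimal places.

16.174

Under H₀ each category has probability 1/8, so each expected count is 184/8 = 23.
χ² = (24−23)²/23 + (20−23)²/23 + (13−23)²/23 + (32−23)²/23 + (24−23)²/23 + (31−23)²/23 + (13−23)²/23 + (27−23)²/23
   = 0.0435 + 0.3913 + 4.3478 + 3.5217 + 0.0435 + 2.7826 + 4.3478 + 0.6957
Sum = 16.174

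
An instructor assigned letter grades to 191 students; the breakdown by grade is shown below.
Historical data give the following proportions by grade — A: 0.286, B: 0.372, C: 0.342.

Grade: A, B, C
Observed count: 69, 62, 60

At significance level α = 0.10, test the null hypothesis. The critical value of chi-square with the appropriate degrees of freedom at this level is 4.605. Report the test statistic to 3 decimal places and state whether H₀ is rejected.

Expected counts E_i = n·p_i: 191×0.286 = 54.626, 191×0.372 = 71.052, 191×0.342 = 65.322.
χ² = (69−54.626)²/54.626 + (62−71.052)²/71.052 + (60−65.322)²/65.322
   = 3.7823 + 1.1532 + 0.4336
Sum = 5.369
df = 2. Since 5.369 > 4.605, we reject H₀.

5.369; reject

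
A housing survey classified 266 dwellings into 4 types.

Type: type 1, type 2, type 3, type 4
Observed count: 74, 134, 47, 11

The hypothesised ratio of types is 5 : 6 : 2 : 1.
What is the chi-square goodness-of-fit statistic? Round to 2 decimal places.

13.65

Ratio total = 14. Expected counts: 266×5/14 = 95, 266×6/14 = 114, 266×2/14 = 38, 266×1/14 = 19.
type 1: (74 − 95)²/95 = 441/95 = 4.642
type 2: (134 − 114)²/114 = 400/114 = 3.509
type 3: (47 − 38)²/38 = 81/38 = 2.132
type 4: (11 − 19)²/19 = 64/19 = 3.368
Sum = 13.65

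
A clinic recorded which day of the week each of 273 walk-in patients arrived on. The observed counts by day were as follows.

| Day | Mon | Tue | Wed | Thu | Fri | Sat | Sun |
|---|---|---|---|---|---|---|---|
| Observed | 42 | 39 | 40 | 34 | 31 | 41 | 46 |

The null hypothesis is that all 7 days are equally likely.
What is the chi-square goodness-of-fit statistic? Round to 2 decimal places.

Expected count for each of the 7 categories: 273/7 = 39.
Mon: (42 − 39)²/39 = 9/39 = 0.231
Tue: (39 − 39)²/39 = 0/39 = 0.000
Wed: (40 − 39)²/39 = 1/39 = 0.026
Thu: (34 − 39)²/39 = 25/39 = 0.641
Fri: (31 − 39)²/39 = 64/39 = 1.641
Sat: (41 − 39)²/39 = 4/39 = 0.103
Sun: (46 − 39)²/39 = 49/39 = 1.256
Sum = 3.90

3.90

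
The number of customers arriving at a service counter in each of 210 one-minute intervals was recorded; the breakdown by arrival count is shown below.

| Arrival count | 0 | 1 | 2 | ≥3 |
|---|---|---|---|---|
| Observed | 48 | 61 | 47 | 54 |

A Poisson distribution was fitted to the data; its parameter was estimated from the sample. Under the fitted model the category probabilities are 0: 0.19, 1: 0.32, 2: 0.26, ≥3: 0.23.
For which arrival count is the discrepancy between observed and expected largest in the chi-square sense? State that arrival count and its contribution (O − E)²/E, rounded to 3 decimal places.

Expected counts E_i = n·p_i: 210×0.19 = 39.9, 210×0.32 = 67.2, 210×0.26 = 54.6, 210×0.23 = 48.3.
χ² = (48−39.9)²/39.9 + (61−67.2)²/67.2 + (47−54.6)²/54.6 + (54−48.3)²/48.3
   = 1.6444 + 0.5720 + 1.0579 + 0.6727
The largest term is for 0: 1.644.

0, 1.644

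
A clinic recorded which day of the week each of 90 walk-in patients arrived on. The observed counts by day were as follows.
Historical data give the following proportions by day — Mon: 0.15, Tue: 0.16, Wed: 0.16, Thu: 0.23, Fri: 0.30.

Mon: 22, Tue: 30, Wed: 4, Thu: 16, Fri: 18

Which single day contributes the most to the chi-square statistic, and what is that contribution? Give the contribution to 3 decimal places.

Expected counts E_i = n·p_i: 90×0.15 = 13.5, 90×0.16 = 14.4, 90×0.16 = 14.4, 90×0.23 = 20.7, 90×0.30 = 27.
χ² = (22−13.5)²/13.5 + (30−14.4)²/14.4 + (4−14.4)²/14.4 + (16−20.7)²/20.7 + (18−27)²/27
   = 5.3519 + 16.9000 + 7.5111 + 1.0671 + 3.0000
The largest term is for Tue: 16.900.

Tue, 16.900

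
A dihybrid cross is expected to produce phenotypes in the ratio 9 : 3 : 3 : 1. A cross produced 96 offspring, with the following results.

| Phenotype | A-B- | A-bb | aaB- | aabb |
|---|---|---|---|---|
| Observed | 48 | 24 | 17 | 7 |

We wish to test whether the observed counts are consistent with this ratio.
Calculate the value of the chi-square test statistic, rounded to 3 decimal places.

2.889

Ratio total = 16. Expected counts: 96×9/16 = 54, 96×3/16 = 18, 96×3/16 = 18, 96×1/16 = 6.
χ² = (48−54)²/54 + (24−18)²/18 + (17−18)²/18 + (7−6)²/6
   = 0.6667 + 2.0000 + 0.0556 + 0.1667
Sum = 2.889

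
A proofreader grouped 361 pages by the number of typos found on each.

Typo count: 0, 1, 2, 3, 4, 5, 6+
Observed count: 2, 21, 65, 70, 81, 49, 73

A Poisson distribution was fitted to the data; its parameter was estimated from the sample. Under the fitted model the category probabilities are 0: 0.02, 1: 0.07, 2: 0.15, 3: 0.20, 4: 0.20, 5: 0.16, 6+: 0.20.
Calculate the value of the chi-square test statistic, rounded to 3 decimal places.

Expected counts E_i = n·p_i: 361×0.02 = 7.22, 361×0.07 = 25.27, 361×0.15 = 54.15, 361×0.20 = 72.2, 361×0.20 = 72.2, 361×0.16 = 57.76, 361×0.20 = 72.2.
cat         O        E   (O−E)²/E
0           2     7.22     3.7740
1          21    25.27     0.7215
2          65    54.15     2.1740
3          70     72.2     0.0670
4          81     72.2     1.0726
5          49    57.76     1.3286
6+         73     72.2     0.0089
Sum = 9.147

9.147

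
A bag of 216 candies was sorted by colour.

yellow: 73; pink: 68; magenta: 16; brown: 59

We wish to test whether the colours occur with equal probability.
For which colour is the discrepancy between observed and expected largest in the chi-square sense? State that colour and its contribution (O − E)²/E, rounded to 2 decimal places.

magenta, 26.74

Under H₀ each category has probability 1/4, so each expected count is 216/4 = 54.
yellow: (73 − 54)²/54 = 361/54 = 6.685
pink: (68 − 54)²/54 = 196/54 = 3.630
magenta: (16 − 54)²/54 = 1444/54 = 26.741
brown: (59 − 54)²/54 = 25/54 = 0.463
The largest term is for magenta: 26.74.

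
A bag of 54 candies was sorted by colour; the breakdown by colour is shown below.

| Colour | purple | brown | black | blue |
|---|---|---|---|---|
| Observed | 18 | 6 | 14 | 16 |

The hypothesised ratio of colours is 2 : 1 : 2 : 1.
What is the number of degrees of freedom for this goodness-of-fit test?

There are k = 4 categories and no parameters were estimated from the data, so df = 4 − 1 = 3.

3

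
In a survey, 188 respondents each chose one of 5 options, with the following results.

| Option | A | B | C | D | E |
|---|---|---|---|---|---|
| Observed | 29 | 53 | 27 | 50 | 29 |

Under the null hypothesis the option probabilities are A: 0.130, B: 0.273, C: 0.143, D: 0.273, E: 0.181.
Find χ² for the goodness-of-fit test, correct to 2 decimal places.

Expected counts E_i = n·p_i: 188×0.130 = 24.44, 188×0.273 = 51.324, 188×0.143 = 26.884, 188×0.273 = 51.324, 188×0.181 = 34.028.
χ² = (29−24.44)²/24.44 + (53−51.324)²/51.324 + (27−26.884)²/26.884 + (50−51.324)²/51.324 + (29−34.028)²/34.028
   = 0.851 + 0.055 + 0.001 + 0.034 + 0.743
Sum = 1.68

1.68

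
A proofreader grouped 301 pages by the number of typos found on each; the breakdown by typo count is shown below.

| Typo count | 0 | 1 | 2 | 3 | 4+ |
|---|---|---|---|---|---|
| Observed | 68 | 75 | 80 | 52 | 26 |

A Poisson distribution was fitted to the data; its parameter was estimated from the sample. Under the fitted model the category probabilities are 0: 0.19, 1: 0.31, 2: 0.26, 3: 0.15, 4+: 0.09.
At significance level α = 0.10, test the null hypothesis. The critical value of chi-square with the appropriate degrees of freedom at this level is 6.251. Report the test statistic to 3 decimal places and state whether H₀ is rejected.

6.758; reject

Expected counts E_i = n·p_i: 301×0.19 = 57.19, 301×0.31 = 93.31, 301×0.26 = 78.26, 301×0.15 = 45.15, 301×0.09 = 27.09.
0: (68 − 57.19)²/57.19 = 116.8561/57.19 = 2.0433
1: (75 − 93.31)²/93.31 = 335.2561/93.31 = 3.5929
2: (80 − 78.26)²/78.26 = 3.0276/78.26 = 0.0387
3: (52 − 45.15)²/45.15 = 46.9225/45.15 = 1.0393
4+: (26 − 27.09)²/27.09 = 1.1881/27.09 = 0.0439
Sum = 6.758
df = 3. Since 6.758 > 6.251, we reject H₀.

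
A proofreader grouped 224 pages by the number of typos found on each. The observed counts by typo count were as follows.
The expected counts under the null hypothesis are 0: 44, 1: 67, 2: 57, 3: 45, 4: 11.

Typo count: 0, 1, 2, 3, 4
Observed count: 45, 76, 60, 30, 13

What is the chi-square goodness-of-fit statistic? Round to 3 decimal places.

6.753

χ² = (45−44)²/44 + (76−67)²/67 + (60−57)²/57 + (30−45)²/45 + (13−11)²/11
   = 0.0227 + 1.2090 + 0.1579 + 5.0000 + 0.3636
Sum = 6.753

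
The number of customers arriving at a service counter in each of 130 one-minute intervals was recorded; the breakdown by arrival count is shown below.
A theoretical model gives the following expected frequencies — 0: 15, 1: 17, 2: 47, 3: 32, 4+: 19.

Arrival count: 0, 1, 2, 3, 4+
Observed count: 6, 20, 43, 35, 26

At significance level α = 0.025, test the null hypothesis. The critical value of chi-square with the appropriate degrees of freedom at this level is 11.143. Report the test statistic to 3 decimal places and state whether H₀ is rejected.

χ² = (6−15)²/15 + (20−17)²/17 + (43−47)²/47 + (35−32)²/32 + (26−19)²/19
   = 5.4000 + 0.5294 + 0.3404 + 0.2813 + 2.5789
Sum = 9.130
df = 4. Since 9.130 < 11.143, we do not reject H₀.

9.130; do not reject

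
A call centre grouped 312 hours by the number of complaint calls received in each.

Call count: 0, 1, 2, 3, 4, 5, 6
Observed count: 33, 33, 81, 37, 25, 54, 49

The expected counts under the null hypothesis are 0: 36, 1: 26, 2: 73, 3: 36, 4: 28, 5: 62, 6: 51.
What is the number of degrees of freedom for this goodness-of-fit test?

6

There are k = 7 categories and no parameters were estimated from the data, so df = 7 − 1 = 6.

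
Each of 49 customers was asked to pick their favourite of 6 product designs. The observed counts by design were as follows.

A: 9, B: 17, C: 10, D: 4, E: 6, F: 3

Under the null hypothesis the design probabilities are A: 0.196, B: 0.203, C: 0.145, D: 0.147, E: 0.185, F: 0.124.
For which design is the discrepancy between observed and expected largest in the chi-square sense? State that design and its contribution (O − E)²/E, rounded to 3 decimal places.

Expected counts E_i = n·p_i: 49×0.196 = 9.604, 49×0.203 = 9.947, 49×0.145 = 7.105, 49×0.147 = 7.203, 49×0.185 = 9.065, 49×0.124 = 6.076.
χ² = (9−9.604)²/9.604 + (17−9.947)²/9.947 + (10−7.105)²/7.105 + (4−7.203)²/7.203 + (6−9.065)²/9.065 + (3−6.076)²/6.076
   = 0.0380 + 5.0010 + 1.1796 + 1.4243 + 1.0363 + 1.5572
The largest term is for B: 5.001.

B, 5.001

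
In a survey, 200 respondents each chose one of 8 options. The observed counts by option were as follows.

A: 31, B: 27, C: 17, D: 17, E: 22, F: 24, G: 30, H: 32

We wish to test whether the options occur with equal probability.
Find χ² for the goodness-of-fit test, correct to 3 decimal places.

Under H₀ each category has probability 1/8, so each expected count is 200/8 = 25.
A: (31 − 25)²/25 = 36/25 = 1.4400
B: (27 − 25)²/25 = 4/25 = 0.1600
C: (17 − 25)²/25 = 64/25 = 2.5600
D: (17 − 25)²/25 = 64/25 = 2.5600
E: (22 − 25)²/25 = 9/25 = 0.3600
F: (24 − 25)²/25 = 1/25 = 0.0400
G: (30 − 25)²/25 = 25/25 = 1.0000
H: (32 − 25)²/25 = 49/25 = 1.9600
Sum = 10.080

10.080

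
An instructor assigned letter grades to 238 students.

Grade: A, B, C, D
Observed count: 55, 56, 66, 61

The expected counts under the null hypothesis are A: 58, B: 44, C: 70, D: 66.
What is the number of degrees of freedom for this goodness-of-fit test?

3

There are k = 4 categories and no parameters were estimated from the data, so df = 4 − 1 = 3.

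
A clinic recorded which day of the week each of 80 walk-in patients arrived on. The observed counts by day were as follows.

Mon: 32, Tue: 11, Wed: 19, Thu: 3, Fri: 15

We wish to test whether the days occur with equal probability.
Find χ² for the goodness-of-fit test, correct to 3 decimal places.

28.750

Under H₀ each category has probability 1/5, so each expected count is 80/5 = 16.
cat         O        E   (O−E)²/E
Mon        32       16    16.0000
Tue        11       16     1.5625
Wed        19       16     0.5625
Thu         3       16    10.5625
Fri        15       16     0.0625
Sum = 28.750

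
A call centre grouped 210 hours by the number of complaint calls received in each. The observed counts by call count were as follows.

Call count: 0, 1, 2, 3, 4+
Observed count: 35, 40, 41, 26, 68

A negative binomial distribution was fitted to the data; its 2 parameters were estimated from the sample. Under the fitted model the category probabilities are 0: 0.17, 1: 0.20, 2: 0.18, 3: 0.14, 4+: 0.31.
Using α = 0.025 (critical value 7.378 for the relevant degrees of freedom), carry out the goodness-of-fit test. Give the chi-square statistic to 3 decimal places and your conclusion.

0.902; do not reject

Expected counts E_i = n·p_i: 210×0.17 = 35.7, 210×0.20 = 42, 210×0.18 = 37.8, 210×0.14 = 29.4, 210×0.31 = 65.1.
χ² = (35−35.7)²/35.7 + (40−42)²/42 + (41−37.8)²/37.8 + (26−29.4)²/29.4 + (68−65.1)²/65.1
   = 0.0137 + 0.0952 + 0.2709 + 0.3932 + 0.1292
Sum = 0.902
df = 2. Since 0.902 < 7.378, we do not reject H₀.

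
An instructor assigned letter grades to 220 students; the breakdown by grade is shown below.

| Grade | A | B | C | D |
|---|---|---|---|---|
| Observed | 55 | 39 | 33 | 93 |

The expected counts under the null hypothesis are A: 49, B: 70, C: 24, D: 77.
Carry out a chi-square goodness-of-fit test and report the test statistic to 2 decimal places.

cat         O        E   (O−E)²/E
A          55       49      0.735
B          39       70     13.729
C          33       24      3.375
D          93       77      3.325
Sum = 21.16

21.16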